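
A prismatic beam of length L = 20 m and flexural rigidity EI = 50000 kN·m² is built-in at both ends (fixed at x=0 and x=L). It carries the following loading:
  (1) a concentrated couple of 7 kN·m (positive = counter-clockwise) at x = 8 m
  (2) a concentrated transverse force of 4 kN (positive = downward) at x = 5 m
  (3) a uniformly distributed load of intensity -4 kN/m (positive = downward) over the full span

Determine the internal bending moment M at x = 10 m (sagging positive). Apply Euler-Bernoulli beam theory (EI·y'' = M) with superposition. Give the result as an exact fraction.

Load 1 — applied couple M₀=7 kN·m at a=8 m (b=L-a=12):
  M_1 = R_Ax - M_A - M₀  [x>a] with R_A=63/125, M_A=21/25 = (63/125)·10 - (21/25) - 7 = -14/5 kN·m
Load 2 — point force P=4 kN at a=5 m (b=L-a=15):
  M_2 = Pa²(a+3b)(L-x)/L³ - Pa²b/L²  [x>a] = 4·5²·(5+3·15)·(20-10)/20³ - 4·5²·15/20² = 5/2 kN·m
Load 3 — uniform load w=-4 kN/m over full span:
  M_3 = wLx/2 - wL²/12 - wx²/2 = (-4)·20·10/2 - (-4)·20²/12 - (-4)·10²/2 = -200/3 kN·m
Superposition: M = Σ M_i = -2009/30 kN·m ≈ -66.966667 kN·m

M(10) = -2009/30 kN·m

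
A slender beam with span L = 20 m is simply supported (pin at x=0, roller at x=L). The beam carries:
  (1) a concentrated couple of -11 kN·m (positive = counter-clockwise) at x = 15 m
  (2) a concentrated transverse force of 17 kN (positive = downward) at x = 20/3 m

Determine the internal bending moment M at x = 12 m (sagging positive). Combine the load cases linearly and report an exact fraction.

M(12) = 581/15 kN·m

Load 1 — applied couple M₀=-11 kN·m at a=15 m (b=L-a=5):
  M_1 = M₀x/L  [x≤a] = (-11)·12/20 = -33/5 kN·m
Load 2 — point force P=17 kN at a=20/3 m (b=L-a=40/3):
  M_2 = Pa(L-x)/L  [x>a] = 17·(20/3)·(20-12)/20 = 136/3 kN·m
Superposition: M = Σ M_i = 581/15 kN·m ≈ 38.733333 kN·m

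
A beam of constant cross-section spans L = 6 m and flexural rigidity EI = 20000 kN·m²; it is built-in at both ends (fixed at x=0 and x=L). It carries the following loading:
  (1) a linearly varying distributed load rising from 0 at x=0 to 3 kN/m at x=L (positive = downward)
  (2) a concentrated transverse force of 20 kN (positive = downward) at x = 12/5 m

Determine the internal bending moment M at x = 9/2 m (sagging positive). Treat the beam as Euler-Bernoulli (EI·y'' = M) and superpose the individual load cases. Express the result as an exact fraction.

Load 1 — triangular load w₀=3 kN/m (0→w₀ over full span):
  M_1 = 3w₀Lx/20 - w₀L²/30 - w₀x³/(6L) = 3·3·6·(9/2)/20 - 3·6²/30 - 3·(9/2)³/(6·6) = 153/160 kN·m
Load 2 — point force P=20 kN at a=12/5 m (b=L-a=18/5):
  M_2 = Pa²(a+3b)(L-x)/L³ - Pa²b/L²  [x>a] = 20·(12/5)²·((12/5)+3·(18/5))·(6-(9/2))/6³ - 20·(12/5)²·(18/5)/6² = -24/25 kN·m
Superposition: M = Σ M_i = -3/800 kN·m ≈ -0.003750 kN·m

M(9/2) = -3/800 kN·m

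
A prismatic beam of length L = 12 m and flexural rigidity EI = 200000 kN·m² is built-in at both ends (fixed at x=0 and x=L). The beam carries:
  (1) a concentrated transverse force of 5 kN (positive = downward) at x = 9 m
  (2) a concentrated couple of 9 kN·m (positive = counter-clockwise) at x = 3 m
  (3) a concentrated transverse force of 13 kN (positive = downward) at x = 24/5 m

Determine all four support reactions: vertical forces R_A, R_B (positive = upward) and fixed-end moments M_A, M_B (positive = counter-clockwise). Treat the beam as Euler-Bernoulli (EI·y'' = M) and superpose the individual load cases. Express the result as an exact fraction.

R_A = 10049/1000 kN, M_A = 23589/1000 kN·m, R_B = 7951/1000 kN, M_B = -20601/1000 kN·m

Load 1 — point force P=5 kN at a=9 m (b=L-a=3):
  R_A = Pb²(3a+b)/L³ = 5·3²·(3·9+3)/12³ = 25/32 kN
  M_A = Pab²/L² = 5·9·3²/12² = 45/16 kN·m
  R_B = Pa²(a+3b)/L³ = 5·9²·(9+3·3)/12³ = 135/32 kN
  M_B = -Pa²b/L² = -5·9²·3/12² = -135/16 kN·m
Load 2 — applied couple M₀=9 kN·m at a=3 m (b=L-a=9):
  R_A = 6M₀ab/L³ = 6·9·3·9/12³ = 27/32 kN
  M_A = M₀b(2a-b)/L² = 9·9·(2·3-9)/12² = -27/16 kN·m
  R_B = -6M₀ab/L³ = -6·9·3·9/12³ = -27/32 kN
  M_B = M₀a(2b-a)/L² = 9·3·(2·9-3)/12² = 45/16 kN·m
Load 3 — point force P=13 kN at a=24/5 m (b=L-a=36/5):
  R_A = Pb²(3a+b)/L³ = 13·(36/5)²·(3·(24/5)+(36/5))/12³ = 1053/125 kN
  M_A = Pab²/L² = 13·(24/5)·(36/5)²/12² = 2808/125 kN·m
  R_B = Pa²(a+3b)/L³ = 13·(24/5)²·((24/5)+3·(36/5))/12³ = 572/125 kN
  M_B = -Pa²b/L² = -13·(24/5)²·(36/5)/12² = -1872/125 kN·m
Superposition: R_A = 10049/1000 kN, M_A = 23589/1000 kN·m, R_B = 7951/1000 kN, M_B = -20601/1000 kN·m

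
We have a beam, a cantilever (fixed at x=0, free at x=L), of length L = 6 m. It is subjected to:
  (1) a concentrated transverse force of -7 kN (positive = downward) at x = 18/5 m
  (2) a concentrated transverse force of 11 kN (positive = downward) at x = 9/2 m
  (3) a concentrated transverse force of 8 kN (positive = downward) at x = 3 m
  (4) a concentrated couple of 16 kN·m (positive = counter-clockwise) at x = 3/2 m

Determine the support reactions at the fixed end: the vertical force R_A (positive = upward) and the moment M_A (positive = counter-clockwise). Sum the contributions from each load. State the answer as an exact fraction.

Load 1 — point force P=-7 kN at a=18/5 m (b=L-a=12/5):
  R_A = P = (-7) = -7 kN
  M_A = Pa = (-7)·(18/5) = -126/5 kN·m
Load 2 — point force P=11 kN at a=9/2 m (b=L-a=3/2):
  R_A = P = 11 kN
  M_A = Pa = 11·(9/2) = 99/2 kN·m
Load 3 — point force P=8 kN at a=3 m (b=L-a=3):
  R_A = P = 8 kN
  M_A = Pa = 8·3 = 24 kN·m
Load 4 — applied couple M₀=16 kN·m at a=3/2 m (b=L-a=9/2):
  R_A = 0 kN
  M_A = -M₀ = -16 kN·m
Superposition: R_A = 12 kN, M_A = 323/10 kN·m

R_A = 12 kN, M_A = 323/10 kN·m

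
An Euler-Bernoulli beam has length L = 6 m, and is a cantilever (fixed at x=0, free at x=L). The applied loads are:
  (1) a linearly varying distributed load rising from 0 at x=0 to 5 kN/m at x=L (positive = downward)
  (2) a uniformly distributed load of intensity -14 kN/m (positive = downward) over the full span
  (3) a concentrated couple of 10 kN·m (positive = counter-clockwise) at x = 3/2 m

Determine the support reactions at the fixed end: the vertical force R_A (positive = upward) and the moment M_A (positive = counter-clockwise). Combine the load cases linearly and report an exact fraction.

Load 1 — triangular load w₀=5 kN/m (0→w₀ over full span):
  R_A = w₀L/2 = 5·6/2 = 15 kN
  M_A = w₀L²/3 = 5·6²/3 = 60 kN·m
Load 2 — uniform load w=-14 kN/m over full span:
  R_A = wL = (-14)·6 = -84 kN
  M_A = wL²/2 = (-14)·6²/2 = -252 kN·m
Load 3 — applied couple M₀=10 kN·m at a=3/2 m (b=L-a=9/2):
  R_A = 0 kN
  M_A = -M₀ = -10 kN·m
Superposition: R_A = -69 kN, M_A = -202 kN·m

R_A = -69 kN, M_A = -202 kN·m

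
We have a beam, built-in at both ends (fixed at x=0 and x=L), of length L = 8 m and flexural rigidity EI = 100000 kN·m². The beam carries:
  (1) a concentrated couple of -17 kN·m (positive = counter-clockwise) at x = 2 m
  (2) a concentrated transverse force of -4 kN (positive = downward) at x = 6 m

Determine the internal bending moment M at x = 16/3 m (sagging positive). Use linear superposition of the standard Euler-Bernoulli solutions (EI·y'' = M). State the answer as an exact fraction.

M(16/3) = -37/48 kN·m

Load 1 — applied couple M₀=-17 kN·m at a=2 m (b=L-a=6):
  M_1 = R_Ax - M_A - M₀  [x>a] with R_A=-153/64, M_A=51/16 = (-153/64)·(16/3) - (51/16) - (-17) = 17/16 kN·m
Load 2 — point force P=-4 kN at a=6 m (b=L-a=2):
  M_2 = Pb²(3a+b)x/L³ - Pab²/L²  [x≤a] = (-4)·2²·(3·6+2)·(16/3)/8³ - (-4)·6·2²/8² = -11/6 kN·m
Superposition: M = Σ M_i = -37/48 kN·m ≈ -0.770833 kN·m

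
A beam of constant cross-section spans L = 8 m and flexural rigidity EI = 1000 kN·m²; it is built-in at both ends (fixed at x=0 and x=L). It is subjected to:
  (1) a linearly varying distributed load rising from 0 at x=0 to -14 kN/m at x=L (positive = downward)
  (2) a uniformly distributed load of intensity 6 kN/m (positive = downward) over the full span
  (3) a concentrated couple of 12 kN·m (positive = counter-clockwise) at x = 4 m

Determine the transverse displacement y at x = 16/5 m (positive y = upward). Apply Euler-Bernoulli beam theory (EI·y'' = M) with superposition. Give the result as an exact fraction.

Load 1 — triangular load w₀=-14 kN/m (0→w₀ over full span):
  y_1 = -w₀x²(L-x)²(x+2L)/(120LEI) = -(-14)·(16/5)²·(8-(16/5))²·((16/5)+2·8)/(120·8·1000) = 129024/1953125 m
Load 2 — uniform load w=6 kN/m over full span:
  y_2 = -wx²(L-x)²/(24EI) = -6·(16/5)²·(8-(16/5))²/(24·1000) = -4608/78125 m
Load 3 — applied couple M₀=12 kN·m at a=4 m (b=L-a=4):
  y_3 = (R_Ax³/6 - M_Ax²/2)/EI  [x≤a] with R_A=9/4, M_A=3 = ((9/4)·(16/5)³/6 - 3·(16/5)²/2)/1000 = -48/15625 m
Superposition: y = Σ y_i = 7824/1953125 m ≈ 0.004006 m

y(16/5) = 7824/1953125 m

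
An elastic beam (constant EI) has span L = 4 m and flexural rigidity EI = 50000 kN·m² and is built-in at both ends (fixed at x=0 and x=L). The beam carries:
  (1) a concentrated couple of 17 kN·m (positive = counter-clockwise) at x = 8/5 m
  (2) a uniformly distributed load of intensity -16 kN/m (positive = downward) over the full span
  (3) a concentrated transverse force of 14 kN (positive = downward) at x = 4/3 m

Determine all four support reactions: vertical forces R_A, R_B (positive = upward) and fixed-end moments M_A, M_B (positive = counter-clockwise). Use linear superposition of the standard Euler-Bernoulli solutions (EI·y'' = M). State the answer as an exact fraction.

R_A = -10469/675 kN, M_A = -7423/675 kN·m, R_B = -23281/675 kN, M_B = 15272/675 kN·m

Load 1 — applied couple M₀=17 kN·m at a=8/5 m (b=L-a=12/5):
  R_A = 6M₀ab/L³ = 6·17·(8/5)·(12/5)/4³ = 153/25 kN
  M_A = M₀b(2a-b)/L² = 17·(12/5)·(2·(8/5)-(12/5))/4² = 51/25 kN·m
  R_B = -6M₀ab/L³ = -6·17·(8/5)·(12/5)/4³ = -153/25 kN
  M_B = M₀a(2b-a)/L² = 17·(8/5)·(2·(12/5)-(8/5))/4² = 136/25 kN·m
Load 2 — uniform load w=-16 kN/m over full span:
  R_A = wL/2 = (-16)·4/2 = -32 kN
  M_A = wL²/12 = (-16)·4²/12 = -64/3 kN·m
  R_B = wL/2 = (-16)·4/2 = -32 kN
  M_B = -wL²/12 = -(-16)·4²/12 = 64/3 kN·m
Load 3 — point force P=14 kN at a=4/3 m (b=L-a=8/3):
  R_A = Pb²(3a+b)/L³ = 14·(8/3)²·(3·(4/3)+(8/3))/4³ = 280/27 kN
  M_A = Pab²/L² = 14·(4/3)·(8/3)²/4² = 224/27 kN·m
  R_B = Pa²(a+3b)/L³ = 14·(4/3)²·((4/3)+3·(8/3))/4³ = 98/27 kN
  M_B = -Pa²b/L² = -14·(4/3)²·(8/3)/4² = -112/27 kN·m
Superposition: R_A = -10469/675 kN, M_A = -7423/675 kN·m, R_B = -23281/675 kN, M_B = 15272/675 kN·m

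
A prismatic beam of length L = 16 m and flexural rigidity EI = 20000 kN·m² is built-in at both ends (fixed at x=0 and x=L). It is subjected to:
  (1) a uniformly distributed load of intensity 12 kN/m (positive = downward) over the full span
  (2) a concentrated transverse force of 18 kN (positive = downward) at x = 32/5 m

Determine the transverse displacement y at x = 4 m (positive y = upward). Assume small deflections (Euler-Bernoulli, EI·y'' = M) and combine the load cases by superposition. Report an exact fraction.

y(4) = -1062/15625 m

Load 1 — uniform load w=12 kN/m over full span:
  y_1 = -wx²(L-x)²/(24EI) = -12·4²·(16-4)²/(24·20000) = -36/625 m
Load 2 — point force P=18 kN at a=32/5 m (b=L-a=48/5):
  y_2 = -Pb²x²(3aL-(3a+b)x)/(6L³EI)  [x≤a] = -18·(48/5)²·4²·(3·(32/5)·16-(3·(32/5)+(48/5))·4)/(6·16³·20000) = -162/15625 m
Superposition: y = Σ y_i = -1062/15625 m ≈ -0.067968 m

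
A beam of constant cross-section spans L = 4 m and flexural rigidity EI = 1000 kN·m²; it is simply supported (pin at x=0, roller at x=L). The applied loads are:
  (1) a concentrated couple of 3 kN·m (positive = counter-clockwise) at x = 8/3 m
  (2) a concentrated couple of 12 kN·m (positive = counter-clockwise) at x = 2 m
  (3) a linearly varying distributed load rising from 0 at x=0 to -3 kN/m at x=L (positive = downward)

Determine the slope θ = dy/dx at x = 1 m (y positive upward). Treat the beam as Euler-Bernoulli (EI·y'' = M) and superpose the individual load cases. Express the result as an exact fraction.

Load 1 — applied couple M₀=3 kN·m at a=8/3 m (b=L-a=4/3):
  θ_1 = (M₀x²/(2L)+C₁)/EI  [x≤a] with C₁=M₀(3b²-L²)/(6L)=-4/3 = (3·1²/(2·4)+(-4/3))/1000 = -23/24000 rad
Load 2 — applied couple M₀=12 kN·m at a=2 m (b=L-a=2):
  θ_2 = (M₀x²/(2L)+C₁)/EI  [x≤a] with C₁=M₀(3b²-L²)/(6L)=-2 = (12·1²/(2·4)+(-2))/1000 = -1/2000 rad
Load 3 — triangular load w₀=-3 kN/m (0→w₀ over full span):
  θ_3 = -w₀(7L⁴-30L²x²+15x⁴)/(360LEI) = -(-3)·(7·4⁴-30·4²·1²+15·1⁴)/(360·4·1000) = 1327/480000 rad
Superposition: θ = Σ θ_i = 209/160000 rad ≈ 0.001306 rad

θ(1) = 209/160000 rad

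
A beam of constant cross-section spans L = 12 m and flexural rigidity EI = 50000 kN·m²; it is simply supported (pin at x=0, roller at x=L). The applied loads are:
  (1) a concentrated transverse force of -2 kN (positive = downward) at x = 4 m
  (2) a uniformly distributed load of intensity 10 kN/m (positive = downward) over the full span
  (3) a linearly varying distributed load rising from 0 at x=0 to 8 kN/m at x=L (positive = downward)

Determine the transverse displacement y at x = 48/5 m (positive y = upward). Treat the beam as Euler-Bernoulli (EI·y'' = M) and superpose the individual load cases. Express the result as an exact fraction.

Load 1 — point force P=-2 kN at a=4 m (b=L-a=8):
  y_1 = -Pa(L-x)(2Lx-a²-x²)/(6LEI)  [x>a] = -(-2)·4·(12-(48/5))·(2·12·(48/5)-4²-(48/5)²)/(6·12·50000) = 764/1171875 m
Load 2 — uniform load w=10 kN/m over full span:
  y_2 = -wx(L³-2Lx²+x³)/(24EI) = -10·(48/5)·(12³-2·12·(48/5)²+(48/5)³)/(24·50000) = -12528/390625 m
Load 3 — triangular load w₀=8 kN/m (0→w₀ over full span):
  y_3 = -w₀x(7L⁴-10L²x²+3x⁴)/(360LEI) = -8·(48/5)·(7·12⁴-10·12²·(48/5)²+3·(48/5)⁴)/(360·12·50000) = -658368/48828125 m
Superposition: y = Σ y_i = -6577604/146484375 m ≈ -0.044903 m

y(48/5) = -6577604/146484375 m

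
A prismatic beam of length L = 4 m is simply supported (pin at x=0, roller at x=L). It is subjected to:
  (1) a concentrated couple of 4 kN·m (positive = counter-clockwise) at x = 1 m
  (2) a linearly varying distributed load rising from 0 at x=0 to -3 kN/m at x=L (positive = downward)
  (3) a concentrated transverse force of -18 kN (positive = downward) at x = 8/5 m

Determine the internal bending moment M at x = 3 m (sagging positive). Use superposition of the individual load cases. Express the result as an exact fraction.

M(3) = -433/40 kN·m

Load 1 — applied couple M₀=4 kN·m at a=1 m (b=L-a=3):
  M_1 = M₀x/L - M₀  [x>a] = 4·3/4 - 4 = -1 kN·m
Load 2 — triangular load w₀=-3 kN/m (0→w₀ over full span):
  M_2 = w₀Lx/6 - w₀x³/(6L) = (-3)·4·3/6 - (-3)·3³/(6·4) = -21/8 kN·m
Load 3 — point force P=-18 kN at a=8/5 m (b=L-a=12/5):
  M_3 = Pa(L-x)/L  [x>a] = (-18)·(8/5)·(4-3)/4 = -36/5 kN·m
Superposition: M = Σ M_i = -433/40 kN·m ≈ -10.825000 kN·m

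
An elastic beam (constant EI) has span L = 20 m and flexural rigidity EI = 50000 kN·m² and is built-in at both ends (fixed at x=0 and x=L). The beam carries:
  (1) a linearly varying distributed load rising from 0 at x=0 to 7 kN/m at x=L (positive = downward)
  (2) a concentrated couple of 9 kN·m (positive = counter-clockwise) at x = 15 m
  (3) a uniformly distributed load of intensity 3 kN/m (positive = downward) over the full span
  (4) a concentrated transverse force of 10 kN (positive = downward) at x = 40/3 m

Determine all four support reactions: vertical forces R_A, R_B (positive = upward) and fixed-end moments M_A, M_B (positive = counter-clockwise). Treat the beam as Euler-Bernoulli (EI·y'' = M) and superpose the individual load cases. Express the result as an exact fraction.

Load 1 — triangular load w₀=7 kN/m (0→w₀ over full span):
  R_A = 3w₀L/20 = 3·7·20/20 = 21 kN
  M_A = w₀L²/30 = 7·20²/30 = 280/3 kN·m
  R_B = 7w₀L/20 = 7·7·20/20 = 49 kN
  M_B = -w₀L²/20 = -7·20²/20 = -140 kN·m
Load 2 — applied couple M₀=9 kN·m at a=15 m (b=L-a=5):
  R_A = 6M₀ab/L³ = 6·9·15·5/20³ = 81/160 kN
  M_A = M₀b(2a-b)/L² = 9·5·(2·15-5)/20² = 45/16 kN·m
  R_B = -6M₀ab/L³ = -6·9·15·5/20³ = -81/160 kN
  M_B = M₀a(2b-a)/L² = 9·15·(2·5-15)/20² = -27/16 kN·m
Load 3 — uniform load w=3 kN/m over full span:
  R_A = wL/2 = 3·20/2 = 30 kN
  M_A = wL²/12 = 3·20²/12 = 100 kN·m
  R_B = wL/2 = 3·20/2 = 30 kN
  M_B = -wL²/12 = -3·20²/12 = -100 kN·m
Load 4 — point force P=10 kN at a=40/3 m (b=L-a=20/3):
  R_A = Pb²(3a+b)/L³ = 10·(20/3)²·(3·(40/3)+(20/3))/20³ = 70/27 kN
  M_A = Pab²/L² = 10·(40/3)·(20/3)²/20² = 400/27 kN·m
  R_B = Pa²(a+3b)/L³ = 10·(40/3)²·((40/3)+3·(20/3))/20³ = 200/27 kN
  M_B = -Pa²b/L² = -10·(40/3)²·(20/3)/20² = -800/27 kN·m
Superposition: R_A = 233707/4320 kN, M_A = 91135/432 kN·m, R_B = 371093/4320 kN, M_B = -117209/432 kN·m

R_A = 233707/4320 kN, M_A = 91135/432 kN·m, R_B = 371093/4320 kN, M_B = -117209/432 kN·m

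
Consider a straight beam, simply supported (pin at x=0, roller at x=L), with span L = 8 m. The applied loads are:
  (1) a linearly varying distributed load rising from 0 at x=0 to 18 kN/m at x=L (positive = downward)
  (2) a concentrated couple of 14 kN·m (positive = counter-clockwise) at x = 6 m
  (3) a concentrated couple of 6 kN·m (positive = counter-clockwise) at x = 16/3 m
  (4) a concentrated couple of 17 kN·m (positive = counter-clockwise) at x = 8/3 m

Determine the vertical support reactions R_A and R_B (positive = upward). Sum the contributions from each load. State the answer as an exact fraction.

Load 1 — triangular load w₀=18 kN/m (0→w₀ over full span):
  R_A = w₀L/6 = 18·8/6 = 24 kN
  R_B = w₀L/3 = 18·8/3 = 48 kN
Load 2 — applied couple M₀=14 kN·m at a=6 m (b=L-a=2):
  R_A = M₀/L = 14/8 = 7/4 kN
  R_B = -M₀/L = -14/8 = -7/4 kN
Load 3 — applied couple M₀=6 kN·m at a=16/3 m (b=L-a=8/3):
  R_A = M₀/L = 6/8 = 3/4 kN
  R_B = -M₀/L = -6/8 = -3/4 kN
Load 4 — applied couple M₀=17 kN·m at a=8/3 m (b=L-a=16/3):
  R_A = M₀/L = 17/8 kN
  R_B = -M₀/L = -17/8 kN
Superposition: R_A = 229/8 kN, R_B = 347/8 kN

R_A = 229/8 kN, R_B = 347/8 kN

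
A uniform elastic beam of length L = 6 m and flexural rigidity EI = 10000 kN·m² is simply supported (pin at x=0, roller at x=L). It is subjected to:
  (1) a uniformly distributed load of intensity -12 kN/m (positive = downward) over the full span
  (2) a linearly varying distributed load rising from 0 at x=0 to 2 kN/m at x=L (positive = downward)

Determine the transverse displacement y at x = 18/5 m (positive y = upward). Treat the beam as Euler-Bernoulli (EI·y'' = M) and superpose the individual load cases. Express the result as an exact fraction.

Load 1 — uniform load w=-12 kN/m over full span:
  y_1 = -wx(L³-2Lx²+x³)/(24EI) = -(-12)·(18/5)·(6³-2·6·(18/5)²+(18/5)³)/(24·10000) = 7533/390625 m
Load 2 — triangular load w₀=2 kN/m (0→w₀ over full span):
  y_2 = -w₀x(7L⁴-10L²x²+3x⁴)/(360LEI) = -2·(18/5)·(7·6⁴-10·6²·(18/5)²+3·(18/5)⁴)/(360·6·10000) = -15984/9765625 m
Superposition: y = Σ y_i = 172341/9765625 m ≈ 0.017648 m

y(18/5) = 172341/9765625 m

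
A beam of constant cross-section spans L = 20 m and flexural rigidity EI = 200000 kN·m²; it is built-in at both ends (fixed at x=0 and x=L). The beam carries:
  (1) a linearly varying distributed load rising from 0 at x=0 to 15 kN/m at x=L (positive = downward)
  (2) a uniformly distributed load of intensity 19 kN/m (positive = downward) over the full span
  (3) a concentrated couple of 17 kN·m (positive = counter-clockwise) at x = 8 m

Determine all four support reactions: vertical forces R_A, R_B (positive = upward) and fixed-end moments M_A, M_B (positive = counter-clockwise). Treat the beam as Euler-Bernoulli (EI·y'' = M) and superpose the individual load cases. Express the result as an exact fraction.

Load 1 — triangular load w₀=15 kN/m (0→w₀ over full span):
  R_A = 3w₀L/20 = 3·15·20/20 = 45 kN
  M_A = w₀L²/30 = 15·20²/30 = 200 kN·m
  R_B = 7w₀L/20 = 7·15·20/20 = 105 kN
  M_B = -w₀L²/20 = -15·20²/20 = -300 kN·m
Load 2 — uniform load w=19 kN/m over full span:
  R_A = wL/2 = 19·20/2 = 190 kN
  M_A = wL²/12 = 19·20²/12 = 1900/3 kN·m
  R_B = wL/2 = 19·20/2 = 190 kN
  M_B = -wL²/12 = -19·20²/12 = -1900/3 kN·m
Load 3 — applied couple M₀=17 kN·m at a=8 m (b=L-a=12):
  R_A = 6M₀ab/L³ = 6·17·8·12/20³ = 153/125 kN
  M_A = M₀b(2a-b)/L² = 17·12·(2·8-12)/20² = 51/25 kN·m
  R_B = -6M₀ab/L³ = -6·17·8·12/20³ = -153/125 kN
  M_B = M₀a(2b-a)/L² = 17·8·(2·12-8)/20² = 136/25 kN·m
Superposition: R_A = 29528/125 kN, M_A = 62653/75 kN·m, R_B = 36722/125 kN, M_B = -69592/75 kN·m

R_A = 29528/125 kN, M_A = 62653/75 kN·m, R_B = 36722/125 kN, M_B = -69592/75 kN·m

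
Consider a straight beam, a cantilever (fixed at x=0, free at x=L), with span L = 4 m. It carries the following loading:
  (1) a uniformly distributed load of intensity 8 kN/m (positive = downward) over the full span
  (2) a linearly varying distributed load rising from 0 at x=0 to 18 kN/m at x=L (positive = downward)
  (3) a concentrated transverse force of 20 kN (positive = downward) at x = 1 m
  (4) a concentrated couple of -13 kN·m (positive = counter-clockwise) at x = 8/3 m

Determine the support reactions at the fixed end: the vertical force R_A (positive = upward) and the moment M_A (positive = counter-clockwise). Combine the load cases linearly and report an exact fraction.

Load 1 — uniform load w=8 kN/m over full span:
  R_A = wL = 8·4 = 32 kN
  M_A = wL²/2 = 8·4²/2 = 64 kN·m
Load 2 — triangular load w₀=18 kN/m (0→w₀ over full span):
  R_A = w₀L/2 = 18·4/2 = 36 kN
  M_A = w₀L²/3 = 18·4²/3 = 96 kN·m
Load 3 — point force P=20 kN at a=1 m (b=L-a=3):
  R_A = P = 20 kN
  M_A = Pa = 20·1 = 20 kN·m
Load 4 — applied couple M₀=-13 kN·m at a=8/3 m (b=L-a=4/3):
  R_A = 0 kN
  M_A = -M₀ = -(-13) = 13 kN·m
Superposition: R_A = 88 kN, M_A = 193 kN·m

R_A = 88 kN, M_A = 193 kN·m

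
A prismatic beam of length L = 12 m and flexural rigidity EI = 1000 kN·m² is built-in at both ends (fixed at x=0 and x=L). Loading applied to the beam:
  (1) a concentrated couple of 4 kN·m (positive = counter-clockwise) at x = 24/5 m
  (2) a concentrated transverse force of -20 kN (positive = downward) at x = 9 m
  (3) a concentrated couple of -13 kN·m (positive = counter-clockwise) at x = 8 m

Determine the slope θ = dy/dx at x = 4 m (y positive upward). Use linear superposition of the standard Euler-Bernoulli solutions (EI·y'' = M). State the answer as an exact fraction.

θ(4) = 779/28125 rad

Load 1 — applied couple M₀=4 kN·m at a=24/5 m (b=L-a=36/5):
  θ_1 = (R_Ax²/2 - M_Ax)/EI  [x≤a] with R_A=12/25, M_A=12/25 = ((12/25)·4²/2 - (12/25)·4)/1000 = 6/3125 rad
Load 2 — point force P=-20 kN at a=9 m (b=L-a=3):
  θ_2 = -Pb²x(2aL-(3a+b)x)/(2L³EI)  [x≤a] = -(-20)·3²·4·(2·9·12-(3·9+3)·4)/(2·12³·1000) = 1/50 rad
Load 3 — applied couple M₀=-13 kN·m at a=8 m (b=L-a=4):
  θ_3 = (R_Ax²/2 - M_Ax)/EI  [x≤a] with R_A=-13/9, M_A=-13/3 = ((-13/9)·4²/2 - (-13/3)·4)/1000 = 13/2250 rad
Superposition: θ = Σ θ_i = 779/28125 rad ≈ 0.027698 rad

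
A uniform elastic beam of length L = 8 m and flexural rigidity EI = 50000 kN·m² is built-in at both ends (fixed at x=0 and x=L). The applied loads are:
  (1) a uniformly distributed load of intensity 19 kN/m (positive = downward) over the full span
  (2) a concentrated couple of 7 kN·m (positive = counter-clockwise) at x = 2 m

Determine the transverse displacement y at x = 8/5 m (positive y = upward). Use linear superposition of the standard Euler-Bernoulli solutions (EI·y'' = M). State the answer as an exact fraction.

y(8/5) = -75619/46875000 m

Load 1 — uniform load w=19 kN/m over full span:
  y_1 = -wx²(L-x)²/(24EI) = -19·(8/5)²·(8-(8/5))²/(24·50000) = -9728/5859375 m
Load 2 — applied couple M₀=7 kN·m at a=2 m (b=L-a=6):
  y_2 = (R_Ax³/6 - M_Ax²/2)/EI  [x≤a] with R_A=63/64, M_A=-21/16 = ((63/64)·(8/5)³/6 - (-21/16)·(8/5)²/2)/50000 = 147/3125000 m
Superposition: y = Σ y_i = -75619/46875000 m ≈ -0.001613 m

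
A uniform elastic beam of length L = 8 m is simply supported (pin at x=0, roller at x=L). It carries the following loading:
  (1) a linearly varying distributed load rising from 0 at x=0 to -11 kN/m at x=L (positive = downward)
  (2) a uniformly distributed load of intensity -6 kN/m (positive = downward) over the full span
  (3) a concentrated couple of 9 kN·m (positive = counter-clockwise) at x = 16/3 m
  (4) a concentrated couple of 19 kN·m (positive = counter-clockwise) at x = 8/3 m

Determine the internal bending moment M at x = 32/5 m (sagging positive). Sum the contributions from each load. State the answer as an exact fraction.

M(32/5) = -8764/125 kN·m

Load 1 — triangular load w₀=-11 kN/m (0→w₀ over full span):
  M_1 = w₀Lx/6 - w₀x³/(6L) = (-11)·8·(32/5)/6 - (-11)·(32/5)³/(6·8) = -4224/125 kN·m
Load 2 — uniform load w=-6 kN/m over full span:
  M_2 = wx(L-x)/2 = (-6)·(32/5)·(8-(32/5))/2 = -768/25 kN·m
Load 3 — applied couple M₀=9 kN·m at a=16/3 m (b=L-a=8/3):
  M_3 = M₀x/L - M₀  [x>a] = 9·(32/5)/8 - 9 = -9/5 kN·m
Load 4 — applied couple M₀=19 kN·m at a=8/3 m (b=L-a=16/3):
  M_4 = M₀x/L - M₀  [x>a] = 19·(32/5)/8 - 19 = -19/5 kN·m
Superposition: M = Σ M_i = -8764/125 kN·m ≈ -70.112000 kN·m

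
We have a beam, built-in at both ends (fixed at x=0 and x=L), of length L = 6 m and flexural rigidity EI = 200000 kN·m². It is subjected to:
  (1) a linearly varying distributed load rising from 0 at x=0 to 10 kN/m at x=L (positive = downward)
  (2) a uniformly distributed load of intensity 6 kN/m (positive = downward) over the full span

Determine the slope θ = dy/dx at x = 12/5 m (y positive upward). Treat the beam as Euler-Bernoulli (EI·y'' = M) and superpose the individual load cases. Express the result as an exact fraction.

θ(12/5) = -81/1562500 rad

Load 1 — triangular load w₀=10 kN/m (0→w₀ over full span):
  θ_1 = -w₀(2x(L-x)(L-2x)(x+2L)+x²(L-x)²)/(120LEI) = -10·(2·(12/5)·(6-(12/5))·(6-2·(12/5))·((12/5)+2·6)+(12/5)²·(6-(12/5))²)/(120·6·200000) = -81/3125000 rad
Load 2 — uniform load w=6 kN/m over full span:
  θ_2 = -wx(L-x)(L-2x)/(12EI) = -6·(12/5)·(6-(12/5))·(6-2·(12/5))/(12·200000) = -81/3125000 rad
Superposition: θ = Σ θ_i = -81/1562500 rad ≈ -0.000052 rad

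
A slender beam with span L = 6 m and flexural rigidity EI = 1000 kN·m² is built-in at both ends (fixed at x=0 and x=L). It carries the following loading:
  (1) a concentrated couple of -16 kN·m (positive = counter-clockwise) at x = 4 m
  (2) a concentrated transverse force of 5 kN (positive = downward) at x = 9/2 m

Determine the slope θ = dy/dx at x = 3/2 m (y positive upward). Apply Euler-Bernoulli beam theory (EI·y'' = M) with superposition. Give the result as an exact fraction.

Load 1 — applied couple M₀=-16 kN·m at a=4 m (b=L-a=2):
  θ_1 = (R_Ax²/2 - M_Ax)/EI  [x≤a] with R_A=-32/9, M_A=-16/3 = ((-32/9)·(3/2)²/2 - (-16/3)·(3/2))/1000 = 1/250 rad
Load 2 — point force P=5 kN at a=9/2 m (b=L-a=3/2):
  θ_2 = -Pb²x(2aL-(3a+b)x)/(2L³EI)  [x≤a] = -5·(3/2)²·(3/2)·(2·(9/2)·6-(3·(9/2)+(3/2))·(3/2))/(2·6³·1000) = -63/51200 rad
Superposition: θ = Σ θ_i = 709/256000 rad ≈ 0.002770 rad

θ(3/2) = 709/256000 rad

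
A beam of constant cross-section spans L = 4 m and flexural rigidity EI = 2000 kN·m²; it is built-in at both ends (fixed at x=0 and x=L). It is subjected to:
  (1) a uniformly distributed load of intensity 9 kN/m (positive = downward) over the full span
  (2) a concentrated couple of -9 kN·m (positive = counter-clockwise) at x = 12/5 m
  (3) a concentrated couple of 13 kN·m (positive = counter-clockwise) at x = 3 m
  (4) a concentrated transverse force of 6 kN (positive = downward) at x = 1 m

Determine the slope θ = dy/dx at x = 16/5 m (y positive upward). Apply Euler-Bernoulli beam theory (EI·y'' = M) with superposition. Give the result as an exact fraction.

θ(16/5) = 5097/1250000 rad

Load 1 — uniform load w=9 kN/m over full span:
  θ_1 = -wx(L-x)(L-2x)/(12EI) = -9·(16/5)·(4-(16/5))·(4-2·(16/5))/(12·2000) = 36/15625 rad
Load 2 — applied couple M₀=-9 kN·m at a=12/5 m (b=L-a=8/5):
  θ_2 = (R_Ax²/2 - M_Ax - M₀(x-a))/EI  [x>a] with R_A=-81/25, M_A=-72/25 = ((-81/25)·(16/5)²/2 - (-72/25)·(16/5) - (-9)·((16/5)-(12/5)))/2000 = -27/312500 rad
Load 3 — applied couple M₀=13 kN·m at a=3 m (b=L-a=1):
  θ_3 = (R_Ax²/2 - M_Ax - M₀(x-a))/EI  [x>a] with R_A=117/32, M_A=65/16 = ((117/32)·(16/5)²/2 - (65/16)·(16/5) - 13·((16/5)-3))/2000 = 39/25000 rad
Load 4 — point force P=6 kN at a=1 m (b=L-a=3):
  θ_4 = Pa²(L-x)(2bL-(3b+a)(L-x))/(2L³EI)  [x>a] = 6·1²·(4-(16/5))·(2·3·4-(3·3+1)·(4-(16/5)))/(2·4³·2000) = 3/10000 rad
Superposition: θ = Σ θ_i = 5097/1250000 rad ≈ 0.004078 rad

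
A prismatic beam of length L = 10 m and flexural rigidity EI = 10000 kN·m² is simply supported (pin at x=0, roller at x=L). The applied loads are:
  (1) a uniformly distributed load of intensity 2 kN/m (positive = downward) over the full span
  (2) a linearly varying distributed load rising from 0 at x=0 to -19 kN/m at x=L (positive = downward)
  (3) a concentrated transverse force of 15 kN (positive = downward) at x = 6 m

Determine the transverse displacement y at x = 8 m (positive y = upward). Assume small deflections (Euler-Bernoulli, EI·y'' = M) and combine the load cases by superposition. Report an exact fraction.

Load 1 — uniform load w=2 kN/m over full span:
  y_1 = -wx(L³-2Lx²+x³)/(24EI) = -2·8·(10³-2·10·8²+8³)/(24·10000) = -29/1875 m
Load 2 — triangular load w₀=-19 kN/m (0→w₀ over full span):
  y_2 = -w₀x(7L⁴-10L²x²+3x⁴)/(360LEI) = -(-19)·8·(7·10⁴-10·10²·8²+3·8⁴)/(360·10·10000) = 2413/31250 m
Load 3 — point force P=15 kN at a=6 m (b=L-a=4):
  y_3 = -Pa(L-x)(2Lx-a²-x²)/(6LEI)  [x>a] = -15·6·(10-8)·(2·10·8-6²-8²)/(6·10·10000) = -9/500 m
Superposition: y = Σ y_i = 8203/187500 m ≈ 0.043749 m

y(8) = 8203/187500 m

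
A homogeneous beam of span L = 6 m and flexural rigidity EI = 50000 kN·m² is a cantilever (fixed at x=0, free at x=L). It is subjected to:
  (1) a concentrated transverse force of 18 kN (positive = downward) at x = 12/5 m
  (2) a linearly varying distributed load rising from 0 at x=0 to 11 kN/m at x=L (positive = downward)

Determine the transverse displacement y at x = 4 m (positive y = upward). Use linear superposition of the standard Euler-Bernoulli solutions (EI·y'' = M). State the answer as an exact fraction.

Load 1 — point force P=18 kN at a=12/5 m (b=L-a=18/5):
  y_1 = -Pa²(3x-a)/(6EI)  [x>a] = -18·(12/5)²·(3·4-(12/5))/(6·50000) = -1296/390625 m
Load 2 — triangular load w₀=11 kN/m (0→w₀ over full span):
  y_2 = (w₀Lx³/12-w₀L²x²/6-w₀x⁵/(120L))/EI = (11·6·4³/12-11·6²·4²/6-11·4⁵/(120·6))/50000 = -2024/140625 m
Superposition: y = Σ y_i = -62264/3515625 m ≈ -0.017711 m

y(4) = -62264/3515625 m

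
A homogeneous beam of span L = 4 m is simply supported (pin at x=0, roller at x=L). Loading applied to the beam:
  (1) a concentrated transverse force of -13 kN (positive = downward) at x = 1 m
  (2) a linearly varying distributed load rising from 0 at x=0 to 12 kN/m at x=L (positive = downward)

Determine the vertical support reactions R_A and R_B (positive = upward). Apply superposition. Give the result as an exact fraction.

R_A = -7/4 kN, R_B = 51/4 kN

Load 1 — point force P=-13 kN at a=1 m (b=L-a=3):
  R_A = Pb/L = (-13)·3/4 = -39/4 kN
  R_B = Pa/L = (-13)·1/4 = -13/4 kN
Load 2 — triangular load w₀=12 kN/m (0→w₀ over full span):
  R_A = w₀L/6 = 12·4/6 = 8 kN
  R_B = w₀L/3 = 12·4/3 = 16 kN
Superposition: R_A = -7/4 kN, R_B = 51/4 kN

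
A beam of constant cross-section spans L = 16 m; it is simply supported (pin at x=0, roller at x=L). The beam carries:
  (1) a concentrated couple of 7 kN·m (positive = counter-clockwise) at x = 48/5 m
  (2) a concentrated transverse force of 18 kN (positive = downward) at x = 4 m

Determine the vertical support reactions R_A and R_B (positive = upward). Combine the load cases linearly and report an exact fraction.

R_A = 223/16 kN, R_B = 65/16 kN

Load 1 — applied couple M₀=7 kN·m at a=48/5 m (b=L-a=32/5):
  R_A = M₀/L = 7/16 kN
  R_B = -M₀/L = -7/16 kN
Load 2 — point force P=18 kN at a=4 m (b=L-a=12):
  R_A = Pb/L = 18·12/16 = 27/2 kN
  R_B = Pa/L = 18·4/16 = 9/2 kN
Superposition: R_A = 223/16 kN, R_B = 65/16 kN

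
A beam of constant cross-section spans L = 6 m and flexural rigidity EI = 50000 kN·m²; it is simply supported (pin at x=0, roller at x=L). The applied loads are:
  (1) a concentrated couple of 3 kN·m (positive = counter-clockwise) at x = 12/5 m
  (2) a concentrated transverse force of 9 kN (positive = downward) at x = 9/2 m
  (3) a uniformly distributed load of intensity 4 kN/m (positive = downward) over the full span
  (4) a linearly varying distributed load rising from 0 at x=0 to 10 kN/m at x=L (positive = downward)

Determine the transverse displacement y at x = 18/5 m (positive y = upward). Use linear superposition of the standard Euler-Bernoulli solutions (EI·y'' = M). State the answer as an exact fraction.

y(18/5) = -8579709/2500000000 m

Load 1 — applied couple M₀=3 kN·m at a=12/5 m (b=L-a=18/5):
  y_1 = (M₀x³/(6L)-M₀(x-a)²/2+C₁x)/EI  [x>a] with C₁=M₀(3b²-L²)/(6L)=6/25 = (3·(18/5)³/(6·6)-3·((18/5)-(12/5))²/2+(6/25)·(18/5))/50000 = 81/1562500 m
Load 2 — point force P=9 kN at a=9/2 m (b=L-a=3/2):
  y_2 = -Pbx(L²-b²-x²)/(6LEI)  [x≤a] = -9·(3/2)·(18/5)·(6²-(3/2)²-(18/5)²)/(6·6·50000) = -56133/100000000 m
Load 3 — uniform load w=4 kN/m over full span:
  y_3 = -wx(L³-2Lx²+x³)/(24EI) = -4·(18/5)·(6³-2·6·(18/5)²+(18/5)³)/(24·50000) = -2511/1953125 m
Load 4 — triangular load w₀=10 kN/m (0→w₀ over full span):
  y_4 = -w₀x(7L⁴-10L²x²+3x⁴)/(360LEI) = -10·(18/5)·(7·6⁴-10·6²·(18/5)²+3·(18/5)⁴)/(360·6·50000) = -15984/9765625 m
Superposition: y = Σ y_i = -8579709/2500000000 m ≈ -0.003432 m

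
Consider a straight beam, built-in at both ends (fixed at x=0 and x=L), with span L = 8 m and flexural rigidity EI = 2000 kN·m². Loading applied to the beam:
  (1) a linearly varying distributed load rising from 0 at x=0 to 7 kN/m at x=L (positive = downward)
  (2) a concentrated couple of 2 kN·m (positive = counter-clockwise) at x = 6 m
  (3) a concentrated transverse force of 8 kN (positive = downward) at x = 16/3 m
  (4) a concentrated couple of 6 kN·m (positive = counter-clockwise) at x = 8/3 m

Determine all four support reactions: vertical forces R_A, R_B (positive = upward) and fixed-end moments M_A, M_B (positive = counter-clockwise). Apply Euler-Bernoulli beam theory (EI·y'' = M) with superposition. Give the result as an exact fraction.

Load 1 — triangular load w₀=7 kN/m (0→w₀ over full span):
  R_A = 3w₀L/20 = 3·7·8/20 = 42/5 kN
  M_A = w₀L²/30 = 7·8²/30 = 224/15 kN·m
  R_B = 7w₀L/20 = 7·7·8/20 = 98/5 kN
  M_B = -w₀L²/20 = -7·8²/20 = -112/5 kN·m
Load 2 — applied couple M₀=2 kN·m at a=6 m (b=L-a=2):
  R_A = 6M₀ab/L³ = 6·2·6·2/8³ = 9/32 kN
  M_A = M₀b(2a-b)/L² = 2·2·(2·6-2)/8² = 5/8 kN·m
  R_B = -6M₀ab/L³ = -6·2·6·2/8³ = -9/32 kN
  M_B = M₀a(2b-a)/L² = 2·6·(2·2-6)/8² = -3/8 kN·m
Load 3 — point force P=8 kN at a=16/3 m (b=L-a=8/3):
  R_A = Pb²(3a+b)/L³ = 8·(8/3)²·(3·(16/3)+(8/3))/8³ = 56/27 kN
  M_A = Pab²/L² = 8·(16/3)·(8/3)²/8² = 128/27 kN·m
  R_B = Pa²(a+3b)/L³ = 8·(16/3)²·((16/3)+3·(8/3))/8³ = 160/27 kN
  M_B = -Pa²b/L² = -8·(16/3)²·(8/3)/8² = -256/27 kN·m
Load 4 — applied couple M₀=6 kN·m at a=8/3 m (b=L-a=16/3):
  R_A = 6M₀ab/L³ = 6·6·(8/3)·(16/3)/8³ = 1 kN
  M_A = M₀b(2a-b)/L² = 6·(16/3)·(2·(8/3)-(16/3))/8² = 0 kN·m
  R_B = -6M₀ab/L³ = -6·6·(8/3)·(16/3)/8³ = -1 kN
  M_B = M₀a(2b-a)/L² = 6·(8/3)·(2·(16/3)-(8/3))/8² = 2 kN·m
Superposition: R_A = 50783/4320 kN, M_A = 21923/1080 kN·m, R_B = 104737/4320 kN, M_B = -32677/1080 kN·m

R_A = 50783/4320 kN, M_A = 21923/1080 kN·m, R_B = 104737/4320 kN, M_B = -32677/1080 kN·m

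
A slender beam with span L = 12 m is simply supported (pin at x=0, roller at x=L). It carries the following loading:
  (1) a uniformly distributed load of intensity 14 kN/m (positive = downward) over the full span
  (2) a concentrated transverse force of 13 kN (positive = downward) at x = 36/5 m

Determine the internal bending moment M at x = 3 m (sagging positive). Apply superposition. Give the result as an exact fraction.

M(3) = 1023/5 kN·m

Load 1 — uniform load w=14 kN/m over full span:
  M_1 = wx(L-x)/2 = 14·3·(12-3)/2 = 189 kN·m
Load 2 — point force P=13 kN at a=36/5 m (b=L-a=24/5):
  M_2 = Pbx/L  [x≤a] = 13·(24/5)·3/12 = 78/5 kN·m
Superposition: M = Σ M_i = 1023/5 kN·m ≈ 204.600000 kN·m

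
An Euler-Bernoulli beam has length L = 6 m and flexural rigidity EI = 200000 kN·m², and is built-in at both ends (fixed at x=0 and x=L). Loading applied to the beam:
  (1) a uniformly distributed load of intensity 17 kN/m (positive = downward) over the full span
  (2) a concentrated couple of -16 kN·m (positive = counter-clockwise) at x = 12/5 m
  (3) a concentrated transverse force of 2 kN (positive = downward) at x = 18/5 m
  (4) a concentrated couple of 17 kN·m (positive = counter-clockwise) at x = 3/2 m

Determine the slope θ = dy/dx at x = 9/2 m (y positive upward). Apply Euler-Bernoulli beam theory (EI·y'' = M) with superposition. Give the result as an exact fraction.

θ(9/2) = 460779/3200000000 rad

Load 1 — uniform load w=17 kN/m over full span:
  θ_1 = -wx(L-x)(L-2x)/(12EI) = -17·(9/2)·(6-(9/2))·(6-2·(9/2))/(12·200000) = 459/3200000 rad
Load 2 — applied couple M₀=-16 kN·m at a=12/5 m (b=L-a=18/5):
  θ_2 = (R_Ax²/2 - M_Ax - M₀(x-a))/EI  [x>a] with R_A=-96/25, M_A=-48/25 = ((-96/25)·(9/2)²/2 - (-48/25)·(9/2) - (-16)·((9/2)-(12/5)))/200000 = 21/1250000 rad
Load 3 — point force P=2 kN at a=18/5 m (b=L-a=12/5):
  θ_3 = Pa²(L-x)(2bL-(3b+a)(L-x))/(2L³EI)  [x>a] = 2·(18/5)²·(6-(9/2))·(2·(12/5)·6-(3·(12/5)+(18/5))·(6-(9/2)))/(2·6³·200000) = 567/100000000 rad
Load 4 — applied couple M₀=17 kN·m at a=3/2 m (b=L-a=9/2):
  θ_4 = (R_Ax²/2 - M_Ax - M₀(x-a))/EI  [x>a] with R_A=51/16, M_A=-51/16 = ((51/16)·(9/2)²/2 - (-51/16)·(9/2) - 17·((9/2)-(3/2)))/200000 = -561/25600000 rad
Superposition: θ = Σ θ_i = 460779/3200000000 rad ≈ 0.000144 rad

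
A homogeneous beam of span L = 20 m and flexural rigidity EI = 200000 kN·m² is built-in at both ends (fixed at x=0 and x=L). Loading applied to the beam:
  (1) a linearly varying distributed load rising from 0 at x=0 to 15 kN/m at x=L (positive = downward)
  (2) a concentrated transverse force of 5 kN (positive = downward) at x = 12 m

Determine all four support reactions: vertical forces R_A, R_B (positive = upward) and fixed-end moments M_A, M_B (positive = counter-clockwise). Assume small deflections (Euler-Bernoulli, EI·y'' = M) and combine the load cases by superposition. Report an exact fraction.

R_A = 1169/25 kN, M_A = 1048/5 kN·m, R_B = 2706/25 kN, M_B = -1572/5 kN·m

Load 1 — triangular load w₀=15 kN/m (0→w₀ over full span):
  R_A = 3w₀L/20 = 3·15·20/20 = 45 kN
  M_A = w₀L²/30 = 15·20²/30 = 200 kN·m
  R_B = 7w₀L/20 = 7·15·20/20 = 105 kN
  M_B = -w₀L²/20 = -15·20²/20 = -300 kN·m
Load 2 — point force P=5 kN at a=12 m (b=L-a=8):
  R_A = Pb²(3a+b)/L³ = 5·8²·(3·12+8)/20³ = 44/25 kN
  M_A = Pab²/L² = 5·12·8²/20² = 48/5 kN·m
  R_B = Pa²(a+3b)/L³ = 5·12²·(12+3·8)/20³ = 81/25 kN
  M_B = -Pa²b/L² = -5·12²·8/20² = -72/5 kN·m
Superposition: R_A = 1169/25 kN, M_A = 1048/5 kN·m, R_B = 2706/25 kN, M_B = -1572/5 kN·m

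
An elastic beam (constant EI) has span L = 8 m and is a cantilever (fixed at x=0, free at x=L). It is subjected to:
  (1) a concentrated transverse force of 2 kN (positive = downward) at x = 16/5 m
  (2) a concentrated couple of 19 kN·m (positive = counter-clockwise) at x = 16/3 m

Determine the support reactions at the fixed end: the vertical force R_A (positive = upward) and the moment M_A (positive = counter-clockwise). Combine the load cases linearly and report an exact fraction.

Load 1 — point force P=2 kN at a=16/5 m (b=L-a=24/5):
  R_A = P = 2 kN
  M_A = Pa = 2·(16/5) = 32/5 kN·m
Load 2 — applied couple M₀=19 kN·m at a=16/3 m (b=L-a=8/3):
  R_A = 0 kN
  M_A = -M₀ = -19 kN·m
Superposition: R_A = 2 kN, M_A = -63/5 kN·m

R_A = 2 kN, M_A = -63/5 kN·m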